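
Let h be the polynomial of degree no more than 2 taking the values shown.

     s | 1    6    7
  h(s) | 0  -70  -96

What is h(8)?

Using the Lagrange interpolation formula with nodes 1, 6, 7:
  L_0(s) = (s - 6)(s - 7) / 30
  L_1(s) = (s - 1)(s - 7) / -5
  L_2(s) = (s - 1)(s - 6) / 6
Then h(s) = 0·L_0(s) - 70·L_1(s) - 96·L_2(s).
Expanding and collecting terms gives h(s) = -2s^2 + 2.
Evaluating at s = 8: h(8) = -126.

-126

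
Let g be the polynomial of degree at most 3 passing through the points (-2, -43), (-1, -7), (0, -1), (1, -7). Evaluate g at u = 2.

-7

Forward differences of the values at u = -2, -1, 0, 1:
  g  : -43  -7  -1  -7
  Δ  : 36  6  -6
  Δ^2: -30  -12
  Δ^3: 18
The third differences are constant, confirming degree 3.
Interpolating (Newton forward form) and evaluating at u = 2 gives g(2) = -7.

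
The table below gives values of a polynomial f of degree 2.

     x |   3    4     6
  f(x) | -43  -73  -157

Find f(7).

Using the Lagrange interpolation formula with nodes 3, 4, 6:
  L_0(x) = (x - 4)(x - 6) / 3
  L_1(x) = (x - 3)(x - 6) / -2
  L_2(x) = (x - 3)(x - 4) / 6
Then f(x) = -43·L_0(x) - 73·L_1(x) - 157·L_2(x).
Expanding and collecting terms gives f(x) = -4x² - 2x - 1.
Evaluating at x = 7: f(7) = -211.

-211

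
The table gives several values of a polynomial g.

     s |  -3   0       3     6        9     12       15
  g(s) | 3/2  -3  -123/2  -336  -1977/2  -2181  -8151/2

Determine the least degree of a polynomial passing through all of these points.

3

Forward differences of the values at s = -3, 0, 3, 6, 9, 12, 15:
  g  : 3/2  -3  -123/2  -336  -1977/2  -2181  -8151/2
  Δ  : -9/2  -117/2  -549/2  -1305/2  -2385/2  -3789/2
  Δ^2: -54  -216  -378  -540  -702
  Δ^3: -162  -162  -162  -162
  Δ^4: 0  0  0
  Δ^5: 0  0
  Δ^6: 0
The third differences are constant (-162) and nonzero, while all higher differences vanish, so the minimal degree is 3.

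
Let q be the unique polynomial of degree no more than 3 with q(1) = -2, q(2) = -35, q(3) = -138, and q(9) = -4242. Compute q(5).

-698

Using the Lagrange interpolation formula with nodes 1, 2, 3, 9:
  L_0(x) = (x - 2)(x - 3)(x - 9) / -16
  L_1(x) = (x - 1)(x - 3)(x - 9) / 7
  L_2(x) = (x - 1)(x - 2)(x - 9) / -12
  L_3(x) = (x - 1)(x - 2)(x - 3) / 336
Then q(x) = -2·L_0(x) - 35·L_1(x) - 138·L_2(x) - 4242·L_3(x).
Expanding and collecting terms gives q(x) = -6x^3 + x^2 + 6x - 3.
Evaluating at x = 5: q(5) = -698.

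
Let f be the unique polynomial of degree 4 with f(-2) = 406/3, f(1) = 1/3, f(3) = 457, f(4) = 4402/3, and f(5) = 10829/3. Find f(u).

Write f(u) = au^4 + bu^3 + cu^2 + du + e. Substituting each data point gives a linear system:
  16a - 8b + 4c - 2d + e = 406/3
  a + b + c + d + e = 1/3
  81a + 27b + 9c + 3d + e = 457
  256a + 64b + 16c + 4d + e = 4402/3
  625a + 125b + 25c + 5d + e = 10829/3
Solving the system yields a = 6, b = -5/3, c = 4, d = -6, e = -2.
So f(u) = 6u^4 - (5/3)u^3 + 4u^2 - 6u - 2.
Check: f(3) = 457. ✓

f(u) = 6u^4 - (5/3)u^3 + 4u^2 - 6u - 2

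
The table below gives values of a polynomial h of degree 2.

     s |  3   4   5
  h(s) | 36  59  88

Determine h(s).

h(s) = 3s^2 + 2s + 3

Write h(s) = as^2 + bs + c. Substituting each data point gives a linear system:
  9a + 3b + c = 36
  16a + 4b + c = 59
  25a + 5b + c = 88
Solving the system yields a = 3, b = 2, c = 3.
So h(s) = 3s² + 2s + 3.
Check: h(5) = 88. ✓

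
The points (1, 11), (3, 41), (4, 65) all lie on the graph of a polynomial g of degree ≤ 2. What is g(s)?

Write g(s) = as^2 + bs + c. Substituting each data point gives a linear system:
  a + b + c = 11
  9a + 3b + c = 41
  16a + 4b + c = 65
Solving the system yields a = 3, b = 3, c = 5.
So g(s) = 3s^2 + 3s + 5.
Check: g(3) = 41. ✓

g(s) = 3s^2 + 3s + 5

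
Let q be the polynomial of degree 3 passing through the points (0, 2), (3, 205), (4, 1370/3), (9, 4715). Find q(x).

Write q(x) = ax^3 + bx^2 + cx + d. Substituting each data point gives a linear system:
  d = 2
  27a + 9b + 3c + d = 205
  64a + 16b + 4c + d = 1370/3
  729a + 81b + 9c + d = 4715
Solving the system yields a = 6, b = 4, c = 5/3, d = 2.
So q(x) = 6x^3 + 4x^2 + (5/3)x + 2.
Check: q(9) = 4715. ✓

q(x) = 6x^3 + 4x^2 + (5/3)x + 2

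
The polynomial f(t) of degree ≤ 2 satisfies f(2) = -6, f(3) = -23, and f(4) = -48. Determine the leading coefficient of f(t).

-4

Write f(t) = at^2 + bt + c. Substituting each data point gives a linear system:
  4a + 2b + c = -6
  9a + 3b + c = -23
  16a + 4b + c = -48
Solving the system yields a = -4, b = 3, c = 4.
So f(t) = -4t² + 3t + 4.
The leading coefficient is -4.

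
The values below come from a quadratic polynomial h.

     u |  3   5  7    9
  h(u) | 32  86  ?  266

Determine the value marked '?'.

164

On equispaced nodes a degree-2 polynomial has vanishing third forward difference, so
  - h(3) + 3·h(5) - 3·h(7) + h(9) = 0.
Substituting the known values and solving for h(7):
  -3·h(7) = -492
  h(7) = 164.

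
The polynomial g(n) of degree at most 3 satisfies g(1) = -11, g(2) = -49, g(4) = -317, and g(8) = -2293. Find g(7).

-1559

Write g(n) = an^3 + bn^2 + cn + d. Substituting each data point gives a linear system:
  a + b + c + d = -11
  8a + 4b + 2c + d = -49
  64a + 16b + 4c + d = -317
  512a + 64b + 8c + d = -2293
Solving the system yields a = -4, b = -4, c = 2, d = -5.
So g(n) = -4n³ - 4n² + 2n - 5.
Then g(7) = -1559.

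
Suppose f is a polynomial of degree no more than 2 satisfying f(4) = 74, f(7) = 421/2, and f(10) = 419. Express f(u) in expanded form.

Using the Lagrange interpolation formula with nodes 4, 7, 10:
  L_0(u) = (u - 7)(u - 10) / 18
  L_1(u) = (u - 4)(u - 10) / -9
  L_2(u) = (u - 4)(u - 7) / 18
Then f(u) = 74·L_0(u) + 421/2·L_1(u) + 419·L_2(u).
Expanding and collecting terms gives f(u) = 4u^2 + (3/2)u + 4.
Check: f(7) = 421/2. ✓

f(u) = 4u^2 + (3/2)u + 4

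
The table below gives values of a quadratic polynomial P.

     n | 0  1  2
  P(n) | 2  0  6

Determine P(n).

P(n) = 4n^2 - 6n + 2

Write P(n) = an^2 + bn + c. Substituting each data point gives a linear system:
  c = 2
  a + b + c = 0
  4a + 2b + c = 6
Solving the system yields a = 4, b = -6, c = 2.
So P(n) = 4n² - 6n + 2.
Check: P(1) = 0. ✓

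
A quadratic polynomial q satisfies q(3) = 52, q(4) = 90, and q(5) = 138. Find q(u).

Write q(u) = au^2 + bu + c. Substituting each data point gives a linear system:
  9a + 3b + c = 52
  16a + 4b + c = 90
  25a + 5b + c = 138
Solving the system yields a = 5, b = 3, c = -2.
So q(u) = 5u^2 + 3u - 2.
Check: q(5) = 138. ✓

q(u) = 5u^2 + 3u - 2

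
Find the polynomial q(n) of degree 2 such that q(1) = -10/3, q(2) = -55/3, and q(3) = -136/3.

Write q(n) = an^2 + bn + c. Substituting each data point gives a linear system:
  a + b + c = -10/3
  4a + 2b + c = -55/3
  9a + 3b + c = -136/3
Solving the system yields a = -6, b = 3, c = -1/3.
So q(n) = -6n² + 3n - 1/3.
Check: q(1) = -10/3. ✓

q(n) = -6n^2 + 3n - 1/3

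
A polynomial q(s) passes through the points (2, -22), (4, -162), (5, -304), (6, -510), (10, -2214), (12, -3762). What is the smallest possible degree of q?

Divided differences on the nodes 2, 4, 5, 6, 10, 12:
  order 0: -22  -162  -304  -510  -2214  -3762
  order 1: -70  -142  -206  -426  -774
  order 2: -24  -32  -44  -58
  order 3: -2  -2  -2
  order 4: 0  0
  order 5: 0
The order-3 divided differences are all -2 (nonzero) and every higher order vanishes, so the data lies on a polynomial of degree exactly 3.

3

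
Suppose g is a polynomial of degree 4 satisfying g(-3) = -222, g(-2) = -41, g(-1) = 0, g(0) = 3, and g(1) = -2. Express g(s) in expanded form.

Using the Lagrange interpolation formula with nodes -3, -2, -1, 0, 1:
  L_0(s) = (s + 2)(s + 1)s(s - 1) / 24
  L_1(s) = (s + 3)(s + 1)s(s - 1) / -6
  L_2(s) = (s + 3)(s + 2)s(s - 1) / 4
  L_3(s) = (s + 3)(s + 2)(s + 1)(s - 1) / -6
  L_4(s) = (s + 3)(s + 2)(s + 1)s / 24
Then g(s) = -222·L_0(s) - 41·L_1(s) + 0·L_2(s) + 3·L_3(s) - 2·L_4(s).
Expanding and collecting terms gives g(s) = -3s^4 - s^3 - s^2 + 3.
Check: g(1) = -2. ✓

g(s) = -3s^4 - s^3 - s^2 + 3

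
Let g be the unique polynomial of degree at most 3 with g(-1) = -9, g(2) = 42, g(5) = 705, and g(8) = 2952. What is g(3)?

Write g(n) = an^3 + bn^2 + cn + d. Substituting each data point gives a linear system:
  -a + b - c + d = -9
  8a + 4b + 2c + d = 42
  125a + 25b + 5c + d = 705
  512a + 64b + 8c + d = 2952
Solving the system yields a = 6, b = -2, c = 1, d = 0.
So g(n) = 6n³ - 2n² + n.
Then g(3) = 147.

147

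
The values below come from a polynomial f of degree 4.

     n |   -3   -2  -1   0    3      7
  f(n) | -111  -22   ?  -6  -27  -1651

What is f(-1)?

The 5 known points determine the degree-4 polynomial uniquely.
Write f(n) = an^4 + bn^3 + cn^2 + dn + e. Substituting each data point gives a linear system:
  81a - 27b + 9c - 3d + e = -111
  16a - 8b + 4c - 2d + e = -22
  e = -6
  81a + 27b + 9c + 3d + e = -27
  2401a + 343b + 49c + 7d + e = -1651
Solving the system yields a = -1, b = 2, c = 2, d = -4, e = -6.
So f(n) = -n^4 + 2n^3 + 2n^2 - 4n - 6.
Then f(-1) = -3.

-3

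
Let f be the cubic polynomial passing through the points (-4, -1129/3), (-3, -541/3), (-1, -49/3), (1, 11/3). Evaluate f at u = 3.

215/3

Write f(u) = au^3 + bu^2 + cu + d. Substituting each data point gives a linear system:
  -64a + 16b - 4c + d = -1129/3
  -27a + 9b - 3c + d = -541/3
  -a + b - c + d = -49/3
  a + b + c + d = 11/3
Solving the system yields a = 4, b = -6, c = 6, d = -1/3.
So f(u) = 4u³ - 6u² + 6u - 1/3.
Then f(3) = 215/3.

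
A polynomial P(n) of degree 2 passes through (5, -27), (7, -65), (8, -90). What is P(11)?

-189

Write P(n) = an^2 + bn + c. Substituting each data point gives a linear system:
  25a + 5b + c = -27
  49a + 7b + c = -65
  64a + 8b + c = -90
Solving the system yields a = -2, b = 5, c = -2.
So P(n) = -2n^2 + 5n - 2.
Then P(11) = -189.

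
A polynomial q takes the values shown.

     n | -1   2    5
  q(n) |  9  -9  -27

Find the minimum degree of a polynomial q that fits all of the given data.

Forward differences of the values at n = -1, 2, 5:
  q  : 9  -9  -27
  Δ  : -18  -18
  Δ^2: 0
The first differences are constant (-18) and nonzero, while all higher differences vanish, so the minimal degree is 1.

1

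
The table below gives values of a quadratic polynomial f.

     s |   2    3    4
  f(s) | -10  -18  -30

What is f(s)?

Write f(s) = as^2 + bs + c. Substituting each data point gives a linear system:
  4a + 2b + c = -10
  9a + 3b + c = -18
  16a + 4b + c = -30
Solving the system yields a = -2, b = 2, c = -6.
So f(s) = -2s^2 + 2s - 6.
Check: f(2) = -10. ✓

f(s) = -2s^2 + 2s - 6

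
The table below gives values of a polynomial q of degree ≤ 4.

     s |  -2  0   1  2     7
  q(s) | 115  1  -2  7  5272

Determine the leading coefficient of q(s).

Write q(s) = as^4 + bs^3 + cs^2 + ds + e. Substituting each data point gives a linear system:
  16a - 8b + 4c - 2d + e = 115
  e = 1
  a + b + c + d + e = -2
  16a + 8b + 4c + 2d + e = 7
  2401a + 343b + 49c + 7d + e = 5272
Solving the system yields a = 3, b = -6, c = 3, d = -3, e = 1.
So q(s) = 3s⁴ - 6s³ + 3s² - 3s + 1.
The leading coefficient is 3.

3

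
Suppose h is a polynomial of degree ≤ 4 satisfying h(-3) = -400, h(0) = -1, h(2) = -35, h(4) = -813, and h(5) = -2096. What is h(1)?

Using the Lagrange interpolation formula with nodes -3, 0, 2, 4, 5:
  L_0(t) = t(t - 2)(t - 4)(t - 5) / 840
  L_1(t) = (t + 3)(t - 2)(t - 4)(t - 5) / -120
  L_2(t) = (t + 3)t(t - 4)(t - 5) / 60
  L_3(t) = (t + 3)t(t - 2)(t - 5) / -56
  L_4(t) = (t + 3)t(t - 2)(t - 4) / 120
Then h(t) = -400·L_0(t) - 1·L_1(t) - 35·L_2(t) - 813·L_3(t) - 2096·L_4(t).
Expanding and collecting terms gives h(t) = -4t⁴ + 3t³ + t² + t - 1.
Evaluating at t = 1: h(1) = 0.

0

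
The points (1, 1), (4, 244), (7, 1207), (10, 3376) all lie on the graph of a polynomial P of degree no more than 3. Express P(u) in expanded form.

Using the Lagrange interpolation formula with nodes 1, 4, 7, 10:
  L_0(u) = (u - 4)(u - 7)(u - 10) / -162
  L_1(u) = (u - 1)(u - 7)(u - 10) / 54
  L_2(u) = (u - 1)(u - 4)(u - 10) / -54
  L_3(u) = (u - 1)(u - 4)(u - 7) / 162
Then P(u) = 1·L_0(u) + 244·L_1(u) + 1207·L_2(u) + 3376·L_3(u).
Expanding and collecting terms gives P(u) = 3u³ + 4u² - 2u - 4.
Check: P(1) = 1. ✓

P(u) = 3u^3 + 4u^2 - 2u - 4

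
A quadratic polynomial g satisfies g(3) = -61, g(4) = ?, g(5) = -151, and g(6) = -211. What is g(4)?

-101

The 3 known points determine the degree-2 polynomial uniquely.
Write g(s) = as^2 + bs + c. Substituting each data point gives a linear system:
  9a + 3b + c = -61
  25a + 5b + c = -151
  36a + 6b + c = -211
Solving the system yields a = -5, b = -5, c = -1.
So g(s) = -5s^2 - 5s - 1.
Then g(4) = -101.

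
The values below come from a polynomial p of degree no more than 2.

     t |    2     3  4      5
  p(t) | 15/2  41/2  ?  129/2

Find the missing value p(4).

79/2

The 3 known points determine the degree-2 polynomial uniquely.
Write p(t) = at^2 + bt + c. Substituting each data point gives a linear system:
  4a + 2b + c = 15/2
  9a + 3b + c = 41/2
  25a + 5b + c = 129/2
Solving the system yields a = 3, b = -2, c = -1/2.
So p(t) = 3t^2 - 2t - 1/2.
Then p(4) = 79/2.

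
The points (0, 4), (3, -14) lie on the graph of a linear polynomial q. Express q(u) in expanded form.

Write q(u) = au + b. Substituting each data point gives a linear system:
  b = 4
  3a + b = -14
Solving the system yields a = -6, b = 4.
So q(u) = -6u + 4.
Check: q(3) = -14. ✓

q(u) = -6u + 4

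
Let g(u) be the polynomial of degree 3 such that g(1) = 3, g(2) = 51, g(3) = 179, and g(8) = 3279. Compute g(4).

423

Using the Lagrange interpolation formula with nodes 1, 2, 3, 8:
  L_0(u) = (u - 2)(u - 3)(u - 8) / -14
  L_1(u) = (u - 1)(u - 3)(u - 8) / 6
  L_2(u) = (u - 1)(u - 2)(u - 8) / -10
  L_3(u) = (u - 1)(u - 2)(u - 3) / 210
Then g(u) = 3·L_0(u) + 51·L_1(u) + 179·L_2(u) + 3279·L_3(u).
Expanding and collecting terms gives g(u) = 6u³ + 4u² - 6u - 1.
Evaluating at u = 4: g(4) = 423.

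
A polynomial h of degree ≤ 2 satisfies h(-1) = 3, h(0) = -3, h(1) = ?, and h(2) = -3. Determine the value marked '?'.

On equispaced nodes a degree-2 polynomial has vanishing third forward difference, so
  - h(-1) + 3·h(0) - 3·h(1) + h(2) = 0.
Substituting the known values and solving for h(1):
  -3·h(1) = 15
  h(1) = -5.

-5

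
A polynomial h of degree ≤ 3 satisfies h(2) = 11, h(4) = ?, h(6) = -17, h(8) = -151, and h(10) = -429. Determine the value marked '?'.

The 4 known points determine the degree-3 polynomial uniquely.
Write h(s) = as^3 + bs^2 + cs + d. Substituting each data point gives a linear system:
  8a + 4b + 2c + d = 11
  216a + 36b + 6c + d = -17
  512a + 64b + 8c + d = -151
  1000a + 100b + 10c + d = -429
Solving the system yields a = -1, b = 6, c = -3, d = 1.
So h(s) = -s^3 + 6s^2 - 3s + 1.
Then h(4) = 21.

21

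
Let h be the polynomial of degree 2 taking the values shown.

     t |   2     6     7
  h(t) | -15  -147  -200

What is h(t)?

Write h(t) = at^2 + bt + c. Substituting each data point gives a linear system:
  4a + 2b + c = -15
  36a + 6b + c = -147
  49a + 7b + c = -200
Solving the system yields a = -4, b = -1, c = 3.
So h(t) = -4t² - t + 3.
Check: h(6) = -147. ✓

h(t) = -4t^2 - t + 3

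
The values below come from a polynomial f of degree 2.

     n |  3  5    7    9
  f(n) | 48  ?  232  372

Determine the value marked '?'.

On equispaced nodes a degree-2 polynomial has vanishing third forward difference, so
  - f(3) + 3·f(5) - 3·f(7) + f(9) = 0.
Substituting the known values and solving for f(5):
  3·f(5) = 372
  f(5) = 124.

124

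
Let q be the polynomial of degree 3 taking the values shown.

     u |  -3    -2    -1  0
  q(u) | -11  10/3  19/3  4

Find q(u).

Using the Lagrange interpolation formula with nodes -3, -2, -1, 0:
  L_0(u) = (u + 2)(u + 1)u / -6
  L_1(u) = (u + 3)(u + 1)u / 2
  L_2(u) = (u + 3)(u + 2)u / -2
  L_3(u) = (u + 3)(u + 2)(u + 1) / 6
Then q(u) = -11·L_0(u) + 10/3·L_1(u) + 19/3·L_2(u) + 4·L_3(u).
Expanding and collecting terms gives q(u) = u^3 + (1/3)u^2 - 3u + 4.
Check: q(-2) = 10/3. ✓

q(u) = u^3 + (1/3)u^2 - 3u + 4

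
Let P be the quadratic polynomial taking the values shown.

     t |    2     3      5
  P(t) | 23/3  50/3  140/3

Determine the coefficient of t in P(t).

-1

Write P(t) = at^2 + bt + c. Substituting each data point gives a linear system:
  4a + 2b + c = 23/3
  9a + 3b + c = 50/3
  25a + 5b + c = 140/3
Solving the system yields a = 2, b = -1, c = 5/3.
So P(t) = 2t^2 - t + 5/3.
The coefficient of t is -1.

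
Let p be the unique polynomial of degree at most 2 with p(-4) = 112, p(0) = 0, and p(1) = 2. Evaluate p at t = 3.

Using the Lagrange interpolation formula with nodes -4, 0, 1:
  L_0(t) = t(t - 1) / 20
  L_1(t) = (t + 4)(t - 1) / -4
  L_2(t) = (t + 4)t / 5
Then p(t) = 112·L_0(t) + 0·L_1(t) + 2·L_2(t).
Expanding and collecting terms gives p(t) = 6t^2 - 4t.
Evaluating at t = 3: p(3) = 42.

42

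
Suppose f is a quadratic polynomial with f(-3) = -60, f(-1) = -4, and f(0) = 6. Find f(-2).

Using the Lagrange interpolation formula with nodes -3, -1, 0:
  L_0(s) = (s + 1)s / 6
  L_1(s) = (s + 3)s / -2
  L_2(s) = (s + 3)(s + 1) / 3
Then f(s) = -60·L_0(s) - 4·L_1(s) + 6·L_2(s).
Expanding and collecting terms gives f(s) = -6s^2 + 4s + 6.
Evaluating at s = -2: f(-2) = -26.

-26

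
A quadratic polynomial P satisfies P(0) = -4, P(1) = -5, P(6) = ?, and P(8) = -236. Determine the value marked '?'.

-130

The 3 known points determine the degree-2 polynomial uniquely.
Write P(t) = at^2 + bt + c. Substituting each data point gives a linear system:
  c = -4
  a + b + c = -5
  64a + 8b + c = -236
Solving the system yields a = -4, b = 3, c = -4.
So P(t) = -4t^2 + 3t - 4.
Then P(6) = -130.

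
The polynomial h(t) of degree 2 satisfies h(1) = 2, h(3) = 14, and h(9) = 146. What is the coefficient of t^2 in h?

Write h(t) = at^2 + bt + c. Substituting each data point gives a linear system:
  a + b + c = 2
  9a + 3b + c = 14
  81a + 9b + c = 146
Solving the system yields a = 2, b = -2, c = 2.
So h(t) = 2t^2 - 2t + 2.
The leading coefficient is 2.

2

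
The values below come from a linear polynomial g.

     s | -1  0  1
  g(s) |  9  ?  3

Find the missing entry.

On equispaced nodes a degree-1 polynomial has vanishing second forward difference, so
  g(-1) - 2·g(0) + g(1) = 0.
Substituting the known values and solving for g(0):
  -2·g(0) = -12
  g(0) = 6.

6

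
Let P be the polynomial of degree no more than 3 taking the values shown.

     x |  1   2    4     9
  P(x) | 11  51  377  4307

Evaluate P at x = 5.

Using the Lagrange interpolation formula with nodes 1, 2, 4, 9:
  L_0(x) = (x - 2)(x - 4)(x - 9) / -24
  L_1(x) = (x - 1)(x - 4)(x - 9) / 14
  L_2(x) = (x - 1)(x - 2)(x - 9) / -30
  L_3(x) = (x - 1)(x - 2)(x - 4) / 280
Then P(x) = 11·L_0(x) + 51·L_1(x) + 377·L_2(x) + 4307·L_3(x).
Expanding and collecting terms gives P(x) = 6x^3 - x^2 + x + 5.
Evaluating at x = 5: P(5) = 735.

735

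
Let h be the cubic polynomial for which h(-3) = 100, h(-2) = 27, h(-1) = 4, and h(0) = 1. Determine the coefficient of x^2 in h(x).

-5

Write h(x) = ax^3 + bx^2 + cx + d. Substituting each data point gives a linear system:
  -27a + 9b - 3c + d = 100
  -8a + 4b - 2c + d = 27
  -a + b - c + d = 4
  d = 1
Solving the system yields a = -5, b = -5, c = -3, d = 1.
So h(x) = -5x³ - 5x² - 3x + 1.
The coefficient of x^2 is -5.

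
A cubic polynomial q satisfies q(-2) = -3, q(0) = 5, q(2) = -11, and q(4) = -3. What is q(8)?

277

Using the Lagrange interpolation formula with nodes -2, 0, 2, 4:
  L_0(n) = n(n - 2)(n - 4) / -48
  L_1(n) = (n + 2)(n - 2)(n - 4) / 16
  L_2(n) = (n + 2)n(n - 4) / -16
  L_3(n) = (n + 2)n(n - 2) / 48
Then q(n) = -3·L_0(n) + 5·L_1(n) - 11·L_2(n) - 3·L_3(n).
Expanding and collecting terms gives q(n) = n^3 - 3n^2 - 6n + 5.
Evaluating at n = 8: q(8) = 277.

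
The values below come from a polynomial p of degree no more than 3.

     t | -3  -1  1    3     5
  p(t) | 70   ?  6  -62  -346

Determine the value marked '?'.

On equispaced nodes a degree-3 polynomial has vanishing fourth forward difference, so
  p(-3) - 4·p(-1) + 6·p(1) - 4·p(3) + p(5) = 0.
Substituting the known values and solving for p(-1):
  -4·p(-1) = -8
  p(-1) = 2.

2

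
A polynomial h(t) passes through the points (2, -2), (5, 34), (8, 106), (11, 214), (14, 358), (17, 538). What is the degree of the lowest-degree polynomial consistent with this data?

Forward differences of the values at t = 2, 5, 8, 11, 14, 17:
  h  : -2  34  106  214  358  538
  Δ  : 36  72  108  144  180
  Δ^2: 36  36  36  36
  Δ^3: 0  0  0
  Δ^4: 0  0
  Δ^5: 0
The second differences are constant (36) and nonzero, while all higher differences vanish, so the minimal degree is 2.

2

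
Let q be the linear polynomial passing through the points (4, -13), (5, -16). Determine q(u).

Using the Lagrange interpolation formula with nodes 4, 5:
  L_0(u) = (u - 5) / -1
  L_1(u) = (u - 4) / 1
Then q(u) = -13·L_0(u) - 16·L_1(u).
Expanding and collecting terms gives q(u) = -3u - 1.
Check: q(4) = -13. ✓

q(u) = -3u - 1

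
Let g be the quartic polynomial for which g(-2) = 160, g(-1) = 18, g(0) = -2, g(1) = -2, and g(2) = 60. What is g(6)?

6808

Write g(n) = an^4 + bn^3 + cn^2 + dn + e. Substituting each data point gives a linear system:
  16a - 8b + 4c - 2d + e = 160
  a - b + c - d + e = 18
  e = -2
  a + b + c + d + e = -2
  16a + 8b + 4c + 2d + e = 60
Solving the system yields a = 6, b = -5, c = 4, d = -5, e = -2.
So g(n) = 6n⁴ - 5n³ + 4n² - 5n - 2.
Then g(6) = 6808.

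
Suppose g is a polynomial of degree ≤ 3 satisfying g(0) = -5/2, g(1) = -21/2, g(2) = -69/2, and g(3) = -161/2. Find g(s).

Write g(s) = as^3 + bs^2 + cs + d. Substituting each data point gives a linear system:
  d = -5/2
  a + b + c + d = -21/2
  8a + 4b + 2c + d = -69/2
  27a + 9b + 3c + d = -161/2
Solving the system yields a = -1, b = -5, c = -2, d = -5/2.
So g(s) = -s^3 - 5s^2 - 2s - 5/2.
Check: g(2) = -69/2. ✓

g(s) = -s^3 - 5s^2 - 2s - 5/2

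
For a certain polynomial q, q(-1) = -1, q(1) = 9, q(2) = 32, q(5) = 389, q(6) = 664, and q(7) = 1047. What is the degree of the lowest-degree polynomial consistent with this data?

Divided differences on the nodes -1, 1, 2, 5, 6, 7:
  order 0: -1  9  32  389  664  1047
  order 1: 5  23  119  275  383
  order 2: 6  24  39  54
  order 3: 3  3  3
  order 4: 0  0
  order 5: 0
The order-3 divided differences are all 3 (nonzero) and every higher order vanishes, so the data lies on a polynomial of degree exactly 3.

3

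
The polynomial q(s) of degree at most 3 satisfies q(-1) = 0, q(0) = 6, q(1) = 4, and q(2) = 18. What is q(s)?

q(s) = 4s^3 - 4s^2 - 2s + 6

Using the Lagrange interpolation formula with nodes -1, 0, 1, 2:
  L_0(s) = s(s - 1)(s - 2) / -6
  L_1(s) = (s + 1)(s - 1)(s - 2) / 2
  L_2(s) = (s + 1)s(s - 2) / -2
  L_3(s) = (s + 1)s(s - 1) / 6
Then q(s) = 0·L_0(s) + 6·L_1(s) + 4·L_2(s) + 18·L_3(s).
Expanding and collecting terms gives q(s) = 4s^3 - 4s^2 - 2s + 6.
Check: q(2) = 18. ✓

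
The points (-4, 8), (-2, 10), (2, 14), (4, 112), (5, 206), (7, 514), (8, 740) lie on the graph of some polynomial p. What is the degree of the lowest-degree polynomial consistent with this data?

Divided differences on the nodes -4, -2, 2, 4, 5, 7, 8:
  order 0: 8  10  14  112  206  514  740
  order 1: 1  1  49  94  154  226
  order 2: 0  8  15  20  24
  order 3: 1  1  1  1
  order 4: 0  0  0
  order 5: 0  0
  order 6: 0
The order-3 divided differences are all 1 (nonzero) and every higher order vanishes, so the data lies on a polynomial of degree exactly 3.

3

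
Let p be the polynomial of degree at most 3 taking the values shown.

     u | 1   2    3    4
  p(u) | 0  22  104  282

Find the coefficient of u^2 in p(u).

-6

Write p(u) = au^3 + bu^2 + cu + d. Substituting each data point gives a linear system:
  a + b + c + d = 0
  8a + 4b + 2c + d = 22
  27a + 9b + 3c + d = 104
  64a + 16b + 4c + d = 282
Solving the system yields a = 6, b = -6, c = -2, d = 2.
So p(u) = 6u^3 - 6u^2 - 2u + 2.
The coefficient of u^2 is -6.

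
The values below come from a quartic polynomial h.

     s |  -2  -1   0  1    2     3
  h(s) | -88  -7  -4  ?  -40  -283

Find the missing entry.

-1

On equispaced nodes a degree-4 polynomial has vanishing fifth forward difference, so
  - h(-2) + 5·h(-1) - 10·h(0) + 10·h(1) - 5·h(2) + h(3) = 0.
Substituting the known values and solving for h(1):
  10·h(1) = -10
  h(1) = -1.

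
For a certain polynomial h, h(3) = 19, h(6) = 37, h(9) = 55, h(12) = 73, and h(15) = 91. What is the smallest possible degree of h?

1

Forward differences of the values at n = 3, 6, 9, 12, 15:
  h  : 19  37  55  73  91
  Δ  : 18  18  18  18
  Δ^2: 0  0  0
  Δ^3: 0  0
  Δ^4: 0
The first differences are constant (18) and nonzero, while all higher differences vanish, so the minimal degree is 1.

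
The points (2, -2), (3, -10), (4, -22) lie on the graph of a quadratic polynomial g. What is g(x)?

Using the Lagrange interpolation formula with nodes 2, 3, 4:
  L_0(x) = (x - 3)(x - 4) / 2
  L_1(x) = (x - 2)(x - 4) / -1
  L_2(x) = (x - 2)(x - 3) / 2
Then g(x) = -2·L_0(x) - 10·L_1(x) - 22·L_2(x).
Expanding and collecting terms gives g(x) = -2x^2 + 2x + 2.
Check: g(3) = -10. ✓

g(x) = -2x^2 + 2x + 2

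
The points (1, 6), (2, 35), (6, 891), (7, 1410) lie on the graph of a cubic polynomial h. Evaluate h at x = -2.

-21

Write h(x) = ax^3 + bx^2 + cx + d. Substituting each data point gives a linear system:
  a + b + c + d = 6
  8a + 4b + 2c + d = 35
  216a + 36b + 6c + d = 891
  343a + 49b + 7c + d = 1410
Solving the system yields a = 4, b = 1, c = -2, d = 3.
So h(x) = 4x^3 + x^2 - 2x + 3.
Then h(-2) = -21.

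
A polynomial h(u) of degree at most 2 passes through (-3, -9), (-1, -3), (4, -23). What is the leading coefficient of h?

Write h(u) = au^2 + bu + c. Substituting each data point gives a linear system:
  9a - 3b + c = -9
  a - b + c = -3
  16a + 4b + c = -23
Solving the system yields a = -1, b = -1, c = -3.
So h(u) = -u^2 - u - 3.
The leading coefficient is -1.

-1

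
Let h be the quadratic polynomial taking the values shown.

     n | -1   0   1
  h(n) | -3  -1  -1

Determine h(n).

h(n) = -n^2 + n - 1

Write h(n) = an^2 + bn + c. Substituting each data point gives a linear system:
  a - b + c = -3
  c = -1
  a + b + c = -1
Solving the system yields a = -1, b = 1, c = -1.
So h(n) = -n^2 + n - 1.
Check: h(0) = -1. ✓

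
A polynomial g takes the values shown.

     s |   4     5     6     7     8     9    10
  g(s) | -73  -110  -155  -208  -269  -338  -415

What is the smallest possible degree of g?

Forward differences of the values at s = 4, 5, 6, 7, 8, 9, 10:
  g  : -73  -110  -155  -208  -269  -338  -415
  Δ  : -37  -45  -53  -61  -69  -77
  Δ^2: -8  -8  -8  -8  -8
  Δ^3: 0  0  0  0
  Δ^4: 0  0  0
  Δ^5: 0  0
  Δ^6: 0
The second differences are constant (-8) and nonzero, while all higher differences vanish, so the minimal degree is 2.

2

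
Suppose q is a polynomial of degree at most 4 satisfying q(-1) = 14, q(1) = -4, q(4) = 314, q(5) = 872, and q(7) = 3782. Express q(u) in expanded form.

Using the Lagrange interpolation formula with nodes -1, 1, 4, 5, 7:
  L_0(u) = (u - 1)(u - 4)(u - 5)(u - 7) / 480
  L_1(u) = (u + 1)(u - 4)(u - 5)(u - 7) / -144
  L_2(u) = (u + 1)(u - 1)(u - 5)(u - 7) / 45
  L_3(u) = (u + 1)(u - 1)(u - 4)(u - 7) / -48
  L_4(u) = (u + 1)(u - 1)(u - 4)(u - 5) / 288
Then q(u) = 14·L_0(u) - 4·L_1(u) + 314·L_2(u) + 872·L_3(u) + 3782·L_4(u).
Expanding and collecting terms gives q(u) = 2u^4 - 3u^3 + u^2 - 6u + 2.
Check: q(1) = -4. ✓

q(u) = 2u^4 - 3u^3 + u^2 - 6u + 2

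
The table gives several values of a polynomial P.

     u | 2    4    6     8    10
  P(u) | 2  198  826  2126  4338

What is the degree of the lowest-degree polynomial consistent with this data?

Forward differences of the values at u = 2, 4, 6, 8, 10:
  P  : 2  198  826  2126  4338
  Δ  : 196  628  1300  2212
  Δ^2: 432  672  912
  Δ^3: 240  240
  Δ^4: 0
The third differences are constant (240) and nonzero, while all higher differences vanish, so the minimal degree is 3.

3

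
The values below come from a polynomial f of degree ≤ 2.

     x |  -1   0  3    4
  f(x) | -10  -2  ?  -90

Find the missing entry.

-50

The 3 known points determine the degree-2 polynomial uniquely.
Write f(x) = ax^2 + bx + c. Substituting each data point gives a linear system:
  a - b + c = -10
  c = -2
  16a + 4b + c = -90
Solving the system yields a = -6, b = 2, c = -2.
So f(x) = -6x² + 2x - 2.
Then f(3) = -50.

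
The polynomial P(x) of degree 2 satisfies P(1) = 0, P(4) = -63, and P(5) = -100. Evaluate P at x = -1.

Using the Lagrange interpolation formula with nodes 1, 4, 5:
  L_0(x) = (x - 4)(x - 5) / 12
  L_1(x) = (x - 1)(x - 5) / -3
  L_2(x) = (x - 1)(x - 4) / 4
Then P(x) = 0·L_0(x) - 63·L_1(x) - 100·L_2(x).
Expanding and collecting terms gives P(x) = -4x² - x + 5.
Evaluating at x = -1: P(-1) = 2.

2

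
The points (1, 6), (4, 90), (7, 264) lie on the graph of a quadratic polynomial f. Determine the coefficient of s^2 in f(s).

Write f(s) = as^2 + bs + c. Substituting each data point gives a linear system:
  a + b + c = 6
  16a + 4b + c = 90
  49a + 7b + c = 264
Solving the system yields a = 5, b = 3, c = -2.
So f(s) = 5s^2 + 3s - 2.
The leading coefficient is 5.

5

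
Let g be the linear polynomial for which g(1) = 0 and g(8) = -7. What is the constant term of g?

1

Write g(u) = au + b. Substituting each data point gives a linear system:
  a + b = 0
  8a + b = -7
Solving the system yields a = -1, b = 1.
So g(u) = -u + 1.
The constant term is 1.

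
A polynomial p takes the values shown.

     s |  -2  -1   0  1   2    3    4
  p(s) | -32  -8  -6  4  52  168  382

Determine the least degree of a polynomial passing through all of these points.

3

Forward differences of the values at s = -2, -1, 0, 1, 2, 3, 4:
  p  : -32  -8  -6  4  52  168  382
  Δ  : 24  2  10  48  116  214
  Δ^2: -22  8  38  68  98
  Δ^3: 30  30  30  30
  Δ^4: 0  0  0
  Δ^5: 0  0
  Δ^6: 0
The third differences are constant (30) and nonzero, while all higher differences vanish, so the minimal degree is 3.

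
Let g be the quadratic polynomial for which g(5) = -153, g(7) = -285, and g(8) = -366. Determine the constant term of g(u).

Write g(u) = au^2 + bu + c. Substituting each data point gives a linear system:
  25a + 5b + c = -153
  49a + 7b + c = -285
  64a + 8b + c = -366
Solving the system yields a = -5, b = -6, c = 2.
So g(u) = -5u^2 - 6u + 2.
The constant term is 2.

2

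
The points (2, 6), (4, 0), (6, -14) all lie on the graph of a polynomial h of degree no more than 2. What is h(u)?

Write h(u) = au^2 + bu + c. Substituting each data point gives a linear system:
  4a + 2b + c = 6
  16a + 4b + c = 0
  36a + 6b + c = -14
Solving the system yields a = -1, b = 3, c = 4.
So h(u) = -u² + 3u + 4.
Check: h(4) = 0. ✓

h(u) = -u^2 + 3u + 4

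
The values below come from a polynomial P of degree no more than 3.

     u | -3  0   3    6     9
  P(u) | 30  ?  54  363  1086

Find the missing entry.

The 4 known points determine the degree-3 polynomial uniquely.
Write P(u) = au^3 + bu^2 + cu + d. Substituting each data point gives a linear system:
  -27a + 9b - 3c + d = 30
  27a + 9b + 3c + d = 54
  216a + 36b + 6c + d = 363
  729a + 81b + 9c + d = 1086
Solving the system yields a = 1, b = 5, c = -5, d = -3.
So P(u) = u^3 + 5u^2 - 5u - 3.
Then P(0) = -3.

-3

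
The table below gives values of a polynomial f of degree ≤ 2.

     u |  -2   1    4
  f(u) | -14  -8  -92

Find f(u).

f(u) = -5u^2 - 3u

Write f(u) = au^2 + bu + c. Substituting each data point gives a linear system:
  4a - 2b + c = -14
  a + b + c = -8
  16a + 4b + c = -92
Solving the system yields a = -5, b = -3, c = 0.
So f(u) = -5u^2 - 3u.
Check: f(4) = -92. ✓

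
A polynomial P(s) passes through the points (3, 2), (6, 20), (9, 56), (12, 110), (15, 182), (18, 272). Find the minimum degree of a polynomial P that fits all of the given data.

2

Forward differences of the values at s = 3, 6, 9, 12, 15, 18:
  P  : 2  20  56  110  182  272
  Δ  : 18  36  54  72  90
  Δ^2: 18  18  18  18
  Δ^3: 0  0  0
  Δ^4: 0  0
  Δ^5: 0
The second differences are constant (18) and nonzero, while all higher differences vanish, so the minimal degree is 2.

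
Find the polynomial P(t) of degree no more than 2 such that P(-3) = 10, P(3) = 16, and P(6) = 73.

Using the Lagrange interpolation formula with nodes -3, 3, 6:
  L_0(t) = (t - 3)(t - 6) / 54
  L_1(t) = (t + 3)(t - 6) / -18
  L_2(t) = (t + 3)(t - 3) / 27
Then P(t) = 10·L_0(t) + 16·L_1(t) + 73·L_2(t).
Expanding and collecting terms gives P(t) = 2t^2 + t - 5.
Check: P(6) = 73. ✓

P(t) = 2t^2 + t - 5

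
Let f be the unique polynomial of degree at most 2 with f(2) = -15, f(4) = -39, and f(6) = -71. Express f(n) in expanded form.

Write f(n) = an^2 + bn + c. Substituting each data point gives a linear system:
  4a + 2b + c = -15
  16a + 4b + c = -39
  36a + 6b + c = -71
Solving the system yields a = -1, b = -6, c = 1.
So f(n) = -n² - 6n + 1.
Check: f(4) = -39. ✓

f(n) = -n^2 - 6n + 1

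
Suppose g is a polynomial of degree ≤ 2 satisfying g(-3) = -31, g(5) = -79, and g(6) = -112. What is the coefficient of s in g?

0

Write g(s) = as^2 + bs + c. Substituting each data point gives a linear system:
  9a - 3b + c = -31
  25a + 5b + c = -79
  36a + 6b + c = -112
Solving the system yields a = -3, b = 0, c = -4.
So g(s) = -3s^2 - 4.
The coefficient of s is 0.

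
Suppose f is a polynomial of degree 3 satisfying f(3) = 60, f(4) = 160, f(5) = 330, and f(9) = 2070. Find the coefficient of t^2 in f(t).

Write f(t) = at^3 + bt^2 + ct + d. Substituting each data point gives a linear system:
  27a + 9b + 3c + d = 60
  64a + 16b + 4c + d = 160
  125a + 25b + 5c + d = 330
  729a + 81b + 9c + d = 2070
Solving the system yields a = 3, b = -1, c = -4, d = 0.
So f(t) = 3t^3 - t^2 - 4t.
The coefficient of t^2 is -1.

-1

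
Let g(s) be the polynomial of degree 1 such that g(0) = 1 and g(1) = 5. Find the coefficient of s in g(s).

4

Write g(s) = as + b. Substituting each data point gives a linear system:
  b = 1
  a + b = 5
Solving the system yields a = 4, b = 1.
So g(s) = 4s + 1.
The leading coefficient is 4.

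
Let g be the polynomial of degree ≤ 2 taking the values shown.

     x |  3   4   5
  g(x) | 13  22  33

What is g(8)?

78

Using the Lagrange interpolation formula with nodes 3, 4, 5:
  L_0(x) = (x - 4)(x - 5) / 2
  L_1(x) = (x - 3)(x - 5) / -1
  L_2(x) = (x - 3)(x - 4) / 2
Then g(x) = 13·L_0(x) + 22·L_1(x) + 33·L_2(x).
Expanding and collecting terms gives g(x) = x^2 + 2x - 2.
Evaluating at x = 8: g(8) = 78.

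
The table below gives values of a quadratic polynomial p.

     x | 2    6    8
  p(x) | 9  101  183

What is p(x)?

p(x) = 3x^2 - x - 1

Write p(x) = ax^2 + bx + c. Substituting each data point gives a linear system:
  4a + 2b + c = 9
  36a + 6b + c = 101
  64a + 8b + c = 183
Solving the system yields a = 3, b = -1, c = -1.
So p(x) = 3x² - x - 1.
Check: p(2) = 9. ✓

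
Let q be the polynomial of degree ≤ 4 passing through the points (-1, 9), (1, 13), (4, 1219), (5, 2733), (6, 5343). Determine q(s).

Write q(s) = as^4 + bs^3 + cs^2 + ds + e. Substituting each data point gives a linear system:
  a - b + c - d + e = 9
  a + b + c + d + e = 13
  256a + 64b + 16c + 4d + e = 1219
  625a + 125b + 25c + 5d + e = 2733
  1296a + 216b + 36c + 6d + e = 5343
Solving the system yields a = 3, b = 6, c = 5, d = -4, e = 3.
So q(s) = 3s⁴ + 6s³ + 5s² - 4s + 3.
Check: q(5) = 2733. ✓

q(s) = 3s^4 + 6s^3 + 5s^2 - 4s + 3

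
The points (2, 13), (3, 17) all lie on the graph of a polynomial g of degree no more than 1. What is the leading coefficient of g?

Write g(s) = as + b. Substituting each data point gives a linear system:
  2a + b = 13
  3a + b = 17
Solving the system yields a = 4, b = 5.
So g(s) = 4s + 5.
The leading coefficient is 4.

4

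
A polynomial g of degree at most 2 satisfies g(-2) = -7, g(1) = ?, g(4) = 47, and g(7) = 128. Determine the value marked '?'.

The 3 known points determine the degree-2 polynomial uniquely.
Write g(t) = at^2 + bt + c. Substituting each data point gives a linear system:
  4a - 2b + c = -7
  16a + 4b + c = 47
  49a + 7b + c = 128
Solving the system yields a = 2, b = 5, c = -5.
So g(t) = 2t^2 + 5t - 5.
Then g(1) = 2.

2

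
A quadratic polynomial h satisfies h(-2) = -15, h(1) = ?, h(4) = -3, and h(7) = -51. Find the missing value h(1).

The 3 known points determine the degree-2 polynomial uniquely.
Write h(t) = at^2 + bt + c. Substituting each data point gives a linear system:
  4a - 2b + c = -15
  16a + 4b + c = -3
  49a + 7b + c = -51
Solving the system yields a = -2, b = 6, c = 5.
So h(t) = -2t^2 + 6t + 5.
Then h(1) = 9.

9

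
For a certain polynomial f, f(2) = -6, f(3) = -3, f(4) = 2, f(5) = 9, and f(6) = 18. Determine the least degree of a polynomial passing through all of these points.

2

Forward differences of the values at s = 2, 3, 4, 5, 6:
  f  : -6  -3  2  9  18
  Δ  : 3  5  7  9
  Δ^2: 2  2  2
  Δ^3: 0  0
  Δ^4: 0
The second differences are constant (2) and nonzero, while all higher differences vanish, so the minimal degree is 2.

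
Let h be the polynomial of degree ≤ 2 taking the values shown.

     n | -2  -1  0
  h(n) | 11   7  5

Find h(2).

7

Write h(n) = an^2 + bn + c. Substituting each data point gives a linear system:
  4a - 2b + c = 11
  a - b + c = 7
  c = 5
Solving the system yields a = 1, b = -1, c = 5.
So h(n) = n^2 - n + 5.
Then h(2) = 7.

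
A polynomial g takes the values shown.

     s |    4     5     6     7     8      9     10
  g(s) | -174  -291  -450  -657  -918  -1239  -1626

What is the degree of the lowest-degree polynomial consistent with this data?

Forward differences of the values at s = 4, 5, 6, 7, 8, 9, 10:
  g  : -174  -291  -450  -657  -918  -1239  -1626
  Δ  : -117  -159  -207  -261  -321  -387
  Δ^2: -42  -48  -54  -60  -66
  Δ^3: -6  -6  -6  -6
  Δ^4: 0  0  0
  Δ^5: 0  0
  Δ^6: 0
The third differences are constant (-6) and nonzero, while all higher differences vanish, so the minimal degree is 3.

3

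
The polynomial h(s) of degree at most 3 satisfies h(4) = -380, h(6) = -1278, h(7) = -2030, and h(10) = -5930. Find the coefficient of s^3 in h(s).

Write h(s) = as^3 + bs^2 + cs + d. Substituting each data point gives a linear system:
  64a + 16b + 4c + d = -380
  216a + 36b + 6c + d = -1278
  343a + 49b + 7c + d = -2030
  1000a + 100b + 10c + d = -5930
Solving the system yields a = -6, b = 1, c = -3, d = 0.
So h(s) = -6s^3 + s^2 - 3s.
The leading coefficient is -6.

-6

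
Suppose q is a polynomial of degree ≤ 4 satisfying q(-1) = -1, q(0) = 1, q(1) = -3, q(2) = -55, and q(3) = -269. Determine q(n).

Write q(n) = an^4 + bn^3 + cn^2 + dn + e. Substituting each data point gives a linear system:
  a - b + c - d + e = -1
  e = 1
  a + b + c + d + e = -3
  16a + 8b + 4c + 2d + e = -55
  81a + 27b + 9c + 3d + e = -269
Solving the system yields a = -3, b = -1, c = 0, d = 0, e = 1.
So q(n) = -3n⁴ - n³ + 1.
Check: q(-1) = -1. ✓

q(n) = -3n^4 - n^3 + 1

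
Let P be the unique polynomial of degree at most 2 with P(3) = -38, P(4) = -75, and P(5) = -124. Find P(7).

-258

Using the Lagrange interpolation formula with nodes 3, 4, 5:
  L_0(t) = (t - 4)(t - 5) / 2
  L_1(t) = (t - 3)(t - 5) / -1
  L_2(t) = (t - 3)(t - 4) / 2
Then P(t) = -38·L_0(t) - 75·L_1(t) - 124·L_2(t).
Expanding and collecting terms gives P(t) = -6t^2 + 5t + 1.
Evaluating at t = 7: P(7) = -258.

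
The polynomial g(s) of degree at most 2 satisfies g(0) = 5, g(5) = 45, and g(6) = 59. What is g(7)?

Write g(s) = as^2 + bs + c. Substituting each data point gives a linear system:
  c = 5
  25a + 5b + c = 45
  36a + 6b + c = 59
Solving the system yields a = 1, b = 3, c = 5.
So g(s) = s² + 3s + 5.
Then g(7) = 75.

75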